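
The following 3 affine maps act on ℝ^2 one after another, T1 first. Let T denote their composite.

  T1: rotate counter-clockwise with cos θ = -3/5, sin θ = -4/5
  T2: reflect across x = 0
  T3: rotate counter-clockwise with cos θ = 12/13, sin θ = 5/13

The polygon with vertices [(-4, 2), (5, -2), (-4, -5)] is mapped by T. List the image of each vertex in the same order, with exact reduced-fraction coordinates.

T1 rotate counter-clockwise with cos θ = -3/5, sin θ = -4/5: (-4, 2) → (4, 2); (5, -2) → (-23/5, -14/5); (-4, -5) → (-8/5, 31/5)
T2 reflect across x = 0: (4, 2) → (-4, 2); (-23/5, -14/5) → (23/5, -14/5); (-8/5, 31/5) → (8/5, 31/5)
T3 rotate counter-clockwise with cos θ = 12/13, sin θ = 5/13: (-4, 2) → (-58/13, 4/13); (23/5, -14/5) → (346/65, -53/65); (8/5, 31/5) → (-59/65, 412/65)

image vertices: (-58/13, 4/13), (346/65, -53/65), (-59/65, 412/65)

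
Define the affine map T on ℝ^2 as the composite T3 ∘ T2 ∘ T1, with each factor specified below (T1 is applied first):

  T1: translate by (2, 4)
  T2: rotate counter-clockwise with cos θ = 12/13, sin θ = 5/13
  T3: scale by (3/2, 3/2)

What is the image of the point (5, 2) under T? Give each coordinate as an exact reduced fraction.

T1 translate by (2, 4): (5, 2) → (7, 6)
T2 rotate counter-clockwise with cos θ = 12/13, sin θ = 5/13: (7, 6) → (54/13, 107/13)
T3 scale by (3/2, 3/2): (54/13, 107/13) → (81/13, 321/26)

T(p) = (81/13, 321/26)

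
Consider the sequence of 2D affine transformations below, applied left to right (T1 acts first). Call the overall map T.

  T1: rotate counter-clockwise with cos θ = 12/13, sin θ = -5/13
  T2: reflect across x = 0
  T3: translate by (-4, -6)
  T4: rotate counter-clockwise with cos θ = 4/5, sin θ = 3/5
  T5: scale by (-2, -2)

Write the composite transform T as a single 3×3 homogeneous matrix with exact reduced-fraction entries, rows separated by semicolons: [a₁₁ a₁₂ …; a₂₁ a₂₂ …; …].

T = [66/65 112/65 -4/5; 112/65 -66/65 72/5; 0 0 1]

T1 = [12/13 5/13 0; -5/13 12/13 0; 0 0 1]
T2·T1 = [-12/13 -5/13 0; -5/13 12/13 0; 0 0 1]
T3·…·T1 = [-12/13 -5/13 -4; -5/13 12/13 -6; 0 0 1]
T4·…·T1 = [-33/65 -56/65 2/5; -56/65 33/65 -36/5; 0 0 1]
T5·…·T1 = [66/65 112/65 -4/5; 112/65 -66/65 72/5; 0 0 1]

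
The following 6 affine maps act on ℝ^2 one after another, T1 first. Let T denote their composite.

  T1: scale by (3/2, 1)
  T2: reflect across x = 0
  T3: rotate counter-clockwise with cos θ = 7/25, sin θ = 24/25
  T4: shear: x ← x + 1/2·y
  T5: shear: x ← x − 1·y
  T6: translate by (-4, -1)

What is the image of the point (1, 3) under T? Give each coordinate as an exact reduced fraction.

T1 scale by (3/2, 1): (1, 3) → (3/2, 3)
T2 reflect across x = 0: (3/2, 3) → (-3/2, 3)
T3 rotate counter-clockwise with cos θ = 7/25, sin θ = 24/25: (-3/2, 3) → (-33/10, -3/5)
T4 shear: x ← x + 1/2·y: (-33/10, -3/5) → (-18/5, -3/5)
T5 shear: x ← x − 1·y: (-18/5, -3/5) → (-3, -3/5)
T6 translate by (-4, -1): (-3, -3/5) → (-7, -8/5)

T(p) = (-7, -8/5)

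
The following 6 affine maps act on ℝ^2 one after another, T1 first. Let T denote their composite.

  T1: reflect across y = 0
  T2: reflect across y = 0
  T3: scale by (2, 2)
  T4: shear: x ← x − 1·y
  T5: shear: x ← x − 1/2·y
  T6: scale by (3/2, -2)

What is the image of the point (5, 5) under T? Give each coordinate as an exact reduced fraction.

T1 reflect across y = 0: (5, 5) → (5, -5)
T2 reflect across y = 0: (5, -5) → (5, 5)
T3 scale by (2, 2): (5, 5) → (10, 10)
T4 shear: x ← x − 1·y: (10, 10) → (0, 10)
T5 shear: x ← x − 1/2·y: (0, 10) → (-5, 10)
T6 scale by (3/2, -2): (-5, 10) → (-15/2, -20)

T(p) = (-15/2, -20)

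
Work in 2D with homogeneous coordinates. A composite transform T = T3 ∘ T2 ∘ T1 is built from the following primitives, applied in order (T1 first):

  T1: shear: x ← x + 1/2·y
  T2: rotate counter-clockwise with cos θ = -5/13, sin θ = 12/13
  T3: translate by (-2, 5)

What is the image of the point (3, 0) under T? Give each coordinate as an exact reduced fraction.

T1 shear: x ← x + 1/2·y: (3, 0) → (3, 0)
T2 rotate counter-clockwise with cos θ = -5/13, sin θ = 12/13: (3, 0) → (-15/13, 36/13)
T3 translate by (-2, 5): (-15/13, 36/13) → (-41/13, 101/13)

T(p) = (-41/13, 101/13)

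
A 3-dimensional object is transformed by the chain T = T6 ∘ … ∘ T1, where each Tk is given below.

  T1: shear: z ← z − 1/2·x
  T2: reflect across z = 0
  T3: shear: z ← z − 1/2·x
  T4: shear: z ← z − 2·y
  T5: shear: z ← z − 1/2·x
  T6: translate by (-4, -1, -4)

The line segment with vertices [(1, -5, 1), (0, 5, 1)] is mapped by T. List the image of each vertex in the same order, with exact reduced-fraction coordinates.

image vertices: (-3, -6, 9/2), (-4, 4, -15)

T1 shear: z ← z − 1/2·x: (1, -5, 1) → (1, -5, 1/2); (0, 5, 1) → (0, 5, 1)
T2 reflect across z = 0: (1, -5, 1/2) → (1, -5, -1/2); (0, 5, 1) → (0, 5, -1)
T3 shear: z ← z − 1/2·x: (1, -5, -1/2) → (1, -5, -1); (0, 5, -1) → (0, 5, -1)
T4 shear: z ← z − 2·y: (1, -5, -1) → (1, -5, 9); (0, 5, -1) → (0, 5, -11)
T5 shear: z ← z − 1/2·x: (1, -5, 9) → (1, -5, 17/2); (0, 5, -11) → (0, 5, -11)
T6 translate by (-4, -1, -4): (1, -5, 17/2) → (-3, -6, 9/2); (0, 5, -11) → (-4, 4, -15)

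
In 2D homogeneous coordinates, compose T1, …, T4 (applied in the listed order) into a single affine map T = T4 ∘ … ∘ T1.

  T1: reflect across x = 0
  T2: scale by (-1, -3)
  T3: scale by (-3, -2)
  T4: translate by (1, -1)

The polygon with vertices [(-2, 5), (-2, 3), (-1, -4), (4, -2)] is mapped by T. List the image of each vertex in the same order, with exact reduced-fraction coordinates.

image vertices: (7, 29), (7, 17), (4, -25), (-11, -13)

T1 reflect across x = 0: (-2, 5) → (2, 5); (-2, 3) → (2, 3); (-1, -4) → (1, -4); (4, -2) → (-4, -2)
T2 scale by (-1, -3): (2, 5) → (-2, -15); (2, 3) → (-2, -9); (1, -4) → (-1, 12); (-4, -2) → (4, 6)
T3 scale by (-3, -2): (-2, -15) → (6, 30); (-2, -9) → (6, 18); (-1, 12) → (3, -24); (4, 6) → (-12, -12)
T4 translate by (1, -1): (6, 30) → (7, 29); (6, 18) → (7, 17); (3, -24) → (4, -25); (-12, -12) → (-11, -13)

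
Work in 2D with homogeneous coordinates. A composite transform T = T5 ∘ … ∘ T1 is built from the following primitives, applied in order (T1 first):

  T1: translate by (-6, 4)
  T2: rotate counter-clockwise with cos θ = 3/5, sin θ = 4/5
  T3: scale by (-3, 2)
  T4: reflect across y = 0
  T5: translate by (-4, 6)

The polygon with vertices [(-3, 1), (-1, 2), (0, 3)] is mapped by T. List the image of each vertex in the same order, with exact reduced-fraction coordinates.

T1 translate by (-6, 4): (-3, 1) → (-9, 5); (-1, 2) → (-7, 6); (0, 3) → (-6, 7)
T2 rotate counter-clockwise with cos θ = 3/5, sin θ = 4/5: (-9, 5) → (-47/5, -21/5); (-7, 6) → (-9, -2); (-6, 7) → (-46/5, -3/5)
T3 scale by (-3, 2): (-47/5, -21/5) → (141/5, -42/5); (-9, -2) → (27, -4); (-46/5, -3/5) → (138/5, -6/5)
T4 reflect across y = 0: (141/5, -42/5) → (141/5, 42/5); (27, -4) → (27, 4); (138/5, -6/5) → (138/5, 6/5)
T5 translate by (-4, 6): (141/5, 42/5) → (121/5, 72/5); (27, 4) → (23, 10); (138/5, 6/5) → (118/5, 36/5)

image vertices: (121/5, 72/5), (23, 10), (118/5, 36/5)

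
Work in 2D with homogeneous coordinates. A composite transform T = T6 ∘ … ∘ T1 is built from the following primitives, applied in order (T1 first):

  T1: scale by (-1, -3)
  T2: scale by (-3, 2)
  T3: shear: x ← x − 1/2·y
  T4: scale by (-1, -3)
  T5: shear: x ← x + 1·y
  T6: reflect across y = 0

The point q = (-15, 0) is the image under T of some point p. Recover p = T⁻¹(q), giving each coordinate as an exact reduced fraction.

p = (5, 0)

T1 = [-1 0 0; 0 -3 0; 0 0 1]
T2·T1 = [3 0 0; 0 -6 0; 0 0 1]
T3·…·T1 = [3 3 0; 0 -6 0; 0 0 1]
T4·…·T1 = [-3 -3 0; 0 18 0; 0 0 1]
T5·…·T1 = [-3 15 0; 0 18 0; 0 0 1]
T6·…·T1 = [-3 15 0; 0 -18 0; 0 0 1]
det M = 54; M⁻¹ = [-1/3 -5/18 0; 0 -1/18 0; 0 0 1]
M⁻¹ · (-15, 0)ᵀ = (5, 0)ᵀ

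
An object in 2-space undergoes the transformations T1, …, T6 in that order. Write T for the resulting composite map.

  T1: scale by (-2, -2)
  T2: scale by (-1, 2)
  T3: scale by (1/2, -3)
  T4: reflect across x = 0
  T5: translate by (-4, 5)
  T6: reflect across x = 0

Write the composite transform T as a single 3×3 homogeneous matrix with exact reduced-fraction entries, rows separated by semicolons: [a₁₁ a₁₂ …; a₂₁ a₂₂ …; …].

T1 = [-2 0 0; 0 -2 0; 0 0 1]
T2·T1 = [2 0 0; 0 -4 0; 0 0 1]
T3·…·T1 = [1 0 0; 0 12 0; 0 0 1]
T4·…·T1 = [-1 0 0; 0 12 0; 0 0 1]
T5·…·T1 = [-1 0 -4; 0 12 5; 0 0 1]
T6·…·T1 = [1 0 4; 0 12 5; 0 0 1]

T = [1 0 4; 0 12 5; 0 0 1]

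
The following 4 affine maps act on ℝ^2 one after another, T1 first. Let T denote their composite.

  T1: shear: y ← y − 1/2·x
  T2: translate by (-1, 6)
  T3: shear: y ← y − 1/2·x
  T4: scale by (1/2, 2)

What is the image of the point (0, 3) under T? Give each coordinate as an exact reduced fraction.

T(p) = (-1/2, 19)

T1 shear: y ← y − 1/2·x: (0, 3) → (0, 3)
T2 translate by (-1, 6): (0, 3) → (-1, 9)
T3 shear: y ← y − 1/2·x: (-1, 9) → (-1, 19/2)
T4 scale by (1/2, 2): (-1, 19/2) → (-1/2, 19)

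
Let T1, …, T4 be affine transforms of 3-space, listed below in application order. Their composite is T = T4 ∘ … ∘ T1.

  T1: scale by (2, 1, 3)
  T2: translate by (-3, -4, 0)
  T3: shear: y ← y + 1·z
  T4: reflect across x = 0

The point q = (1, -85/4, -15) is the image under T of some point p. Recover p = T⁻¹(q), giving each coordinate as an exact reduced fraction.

p = (1, -9/4, -5)

T1 = [2 0 0 0; 0 1 0 0; 0 0 3 0; 0 0 0 1]
T2·T1 = [2 0 0 -3; 0 1 0 -4; 0 0 3 0; 0 0 0 1]
T3·…·T1 = [2 0 0 -3; 0 1 3 -4; 0 0 3 0; 0 0 0 1]
T4·…·T1 = [-2 0 0 3; 0 1 3 -4; 0 0 3 0; 0 0 0 1]
det M = -6; M⁻¹ = [-1/2 0 0 3/2; 0 1 -1 4; 0 0 1/3 0; 0 0 0 1]
M⁻¹ · (1, -85/4, -15)ᵀ = (1, -9/4, -5)ᵀ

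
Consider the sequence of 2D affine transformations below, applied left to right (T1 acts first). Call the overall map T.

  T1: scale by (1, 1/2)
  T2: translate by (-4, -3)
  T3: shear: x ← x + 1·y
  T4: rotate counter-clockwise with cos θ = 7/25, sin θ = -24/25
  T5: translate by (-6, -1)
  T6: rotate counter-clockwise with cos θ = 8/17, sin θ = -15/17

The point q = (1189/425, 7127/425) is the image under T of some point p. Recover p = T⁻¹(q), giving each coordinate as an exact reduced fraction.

p = (-5, -2)

T1 = [1 0 0; 0 1/2 0; 0 0 1]
T2·T1 = [1 0 -4; 0 1/2 -3; 0 0 1]
T3·…·T1 = [1 1/2 -7; 0 1/2 -3; 0 0 1]
T4·…·T1 = [7/25 31/50 -121/25; -24/25 -17/50 147/25; 0 0 1]
T5·…·T1 = [7/25 31/50 -271/25; -24/25 -17/50 122/25; 0 0 1]
T6·…·T1 = [-304/425 -7/850 -338/425; -297/425 -601/850 5041/425; 0 0 1]
det M = 1/2; M⁻¹ = [-601/425 7/425 -33/25; 594/425 -608/425 452/25; 0 0 1]
M⁻¹ · (1189/425, 7127/425)ᵀ = (-5, -2)ᵀ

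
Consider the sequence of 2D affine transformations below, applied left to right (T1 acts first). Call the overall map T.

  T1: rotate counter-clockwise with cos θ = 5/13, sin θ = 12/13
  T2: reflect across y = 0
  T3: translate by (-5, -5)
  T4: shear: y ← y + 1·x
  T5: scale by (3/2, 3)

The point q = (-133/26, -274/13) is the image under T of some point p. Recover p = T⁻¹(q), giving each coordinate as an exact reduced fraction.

T1 = [5/13 -12/13 0; 12/13 5/13 0; 0 0 1]
T2·T1 = [5/13 -12/13 0; -12/13 -5/13 0; 0 0 1]
T3·…·T1 = [5/13 -12/13 -5; -12/13 -5/13 -5; 0 0 1]
T4·…·T1 = [5/13 -12/13 -5; -7/13 -17/13 -10; 0 0 1]
T5·…·T1 = [15/26 -18/13 -15/2; -21/13 -51/13 -30; 0 0 1]
det M = -9/2; M⁻¹ = [34/39 -4/13 -35/13; -14/39 -5/39 -85/13; 0 0 1]
M⁻¹ · (-133/26, -274/13)ᵀ = (-2/3, -2)ᵀ

p = (-2/3, -2)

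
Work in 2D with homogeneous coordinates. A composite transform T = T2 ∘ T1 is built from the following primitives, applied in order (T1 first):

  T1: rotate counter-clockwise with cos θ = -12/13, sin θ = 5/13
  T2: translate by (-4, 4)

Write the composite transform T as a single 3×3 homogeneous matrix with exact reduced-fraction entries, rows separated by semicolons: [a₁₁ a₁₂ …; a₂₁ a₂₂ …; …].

T = [-12/13 -5/13 -4; 5/13 -12/13 4; 0 0 1]

T1 = [-12/13 -5/13 0; 5/13 -12/13 0; 0 0 1]
T2·T1 = [-12/13 -5/13 -4; 5/13 -12/13 4; 0 0 1]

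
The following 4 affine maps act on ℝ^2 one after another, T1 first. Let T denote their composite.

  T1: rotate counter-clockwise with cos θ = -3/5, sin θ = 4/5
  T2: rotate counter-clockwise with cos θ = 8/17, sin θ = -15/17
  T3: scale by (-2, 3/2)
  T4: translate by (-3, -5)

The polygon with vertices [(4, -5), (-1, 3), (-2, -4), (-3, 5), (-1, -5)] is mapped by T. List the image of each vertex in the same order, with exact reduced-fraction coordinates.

T1 rotate counter-clockwise with cos θ = -3/5, sin θ = 4/5: (4, -5) → (8/5, 31/5); (-1, 3) → (-9/5, -13/5); (-2, -4) → (22/5, 4/5); (-3, 5) → (-11/5, -27/5); (-1, -5) → (23/5, 11/5)
T2 rotate counter-clockwise with cos θ = 8/17, sin θ = -15/17: (8/5, 31/5) → (529/85, 128/85); (-9/5, -13/5) → (-267/85, 31/85); (22/5, 4/5) → (236/85, -298/85); (-11/5, -27/5) → (-29/5, -3/5); (23/5, 11/5) → (349/85, -257/85)
T3 scale by (-2, 3/2): (529/85, 128/85) → (-1058/85, 192/85); (-267/85, 31/85) → (534/85, 93/170); (236/85, -298/85) → (-472/85, -447/85); (-29/5, -3/5) → (58/5, -9/10); (349/85, -257/85) → (-698/85, -771/170)
T4 translate by (-3, -5): (-1058/85, 192/85) → (-1313/85, -233/85); (534/85, 93/170) → (279/85, -757/170); (-472/85, -447/85) → (-727/85, -872/85); (58/5, -9/10) → (43/5, -59/10); (-698/85, -771/170) → (-953/85, -1621/170)

image vertices: (-1313/85, -233/85), (279/85, -757/170), (-727/85, -872/85), (43/5, -59/10), (-953/85, -1621/170)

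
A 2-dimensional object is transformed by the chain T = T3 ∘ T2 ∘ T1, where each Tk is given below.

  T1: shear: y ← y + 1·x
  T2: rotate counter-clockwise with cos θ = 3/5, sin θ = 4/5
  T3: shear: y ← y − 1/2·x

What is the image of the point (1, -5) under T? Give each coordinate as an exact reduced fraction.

T1 shear: y ← y + 1·x: (1, -5) → (1, -4)
T2 rotate counter-clockwise with cos θ = 3/5, sin θ = 4/5: (1, -4) → (19/5, -8/5)
T3 shear: y ← y − 1/2·x: (19/5, -8/5) → (19/5, -7/2)

T(p) = (19/5, -7/2)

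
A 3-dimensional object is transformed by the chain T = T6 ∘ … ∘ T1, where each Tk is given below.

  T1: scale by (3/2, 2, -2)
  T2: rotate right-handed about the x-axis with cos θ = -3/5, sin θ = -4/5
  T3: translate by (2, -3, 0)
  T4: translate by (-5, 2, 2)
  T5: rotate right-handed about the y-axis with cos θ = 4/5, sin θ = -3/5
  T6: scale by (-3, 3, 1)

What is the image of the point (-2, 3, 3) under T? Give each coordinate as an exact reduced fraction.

T(p) = (396/25, -141/5, -74/25)

T1 scale by (3/2, 2, -2): (-2, 3, 3) → (-3, 6, -6)
T2 rotate right-handed about the x-axis with cos θ = -3/5, sin θ = -4/5: (-3, 6, -6) → (-3, -42/5, -6/5)
T3 translate by (2, -3, 0): (-3, -42/5, -6/5) → (-1, -57/5, -6/5)
T4 translate by (-5, 2, 2): (-1, -57/5, -6/5) → (-6, -47/5, 4/5)
T5 rotate right-handed about the y-axis with cos θ = 4/5, sin θ = -3/5: (-6, -47/5, 4/5) → (-132/25, -47/5, -74/25)
T6 scale by (-3, 3, 1): (-132/25, -47/5, -74/25) → (396/25, -141/5, -74/25)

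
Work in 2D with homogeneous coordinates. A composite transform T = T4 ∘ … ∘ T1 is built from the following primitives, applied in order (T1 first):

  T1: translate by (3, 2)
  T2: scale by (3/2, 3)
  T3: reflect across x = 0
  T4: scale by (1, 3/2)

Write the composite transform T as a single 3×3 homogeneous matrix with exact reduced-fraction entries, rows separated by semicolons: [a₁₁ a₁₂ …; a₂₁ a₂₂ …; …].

T = [-3/2 0 -9/2; 0 9/2 9; 0 0 1]

T1 = [1 0 3; 0 1 2; 0 0 1]
T2·T1 = [3/2 0 9/2; 0 3 6; 0 0 1]
T3·…·T1 = [-3/2 0 -9/2; 0 3 6; 0 0 1]
T4·…·T1 = [-3/2 0 -9/2; 0 9/2 9; 0 0 1]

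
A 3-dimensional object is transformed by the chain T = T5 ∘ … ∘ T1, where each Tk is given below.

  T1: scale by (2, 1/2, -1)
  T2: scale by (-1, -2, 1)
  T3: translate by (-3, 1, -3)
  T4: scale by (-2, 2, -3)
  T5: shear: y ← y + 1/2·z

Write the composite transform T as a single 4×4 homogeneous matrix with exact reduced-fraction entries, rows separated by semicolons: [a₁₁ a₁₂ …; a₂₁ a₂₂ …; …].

T = [4 0 0 6; 0 -2 3/2 13/2; 0 0 3 9; 0 0 0 1]

T1 = [2 0 0 0; 0 1/2 0 0; 0 0 -1 0; 0 0 0 1]
T2·T1 = [-2 0 0 0; 0 -1 0 0; 0 0 -1 0; 0 0 0 1]
T3·…·T1 = [-2 0 0 -3; 0 -1 0 1; 0 0 -1 -3; 0 0 0 1]
T4·…·T1 = [4 0 0 6; 0 -2 0 2; 0 0 3 9; 0 0 0 1]
T5·…·T1 = [4 0 0 6; 0 -2 3/2 13/2; 0 0 3 9; 0 0 0 1]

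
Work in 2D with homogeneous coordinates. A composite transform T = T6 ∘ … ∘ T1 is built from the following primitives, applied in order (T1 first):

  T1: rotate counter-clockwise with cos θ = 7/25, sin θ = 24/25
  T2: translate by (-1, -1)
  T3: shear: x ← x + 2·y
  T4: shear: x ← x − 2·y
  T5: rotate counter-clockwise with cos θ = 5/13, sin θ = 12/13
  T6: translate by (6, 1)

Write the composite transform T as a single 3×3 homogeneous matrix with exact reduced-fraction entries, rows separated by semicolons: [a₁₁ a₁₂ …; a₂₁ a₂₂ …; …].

T = [-253/325 -204/325 85/13; 204/325 -253/325 -4/13; 0 0 1]

T1 = [7/25 -24/25 0; 24/25 7/25 0; 0 0 1]
T2·T1 = [7/25 -24/25 -1; 24/25 7/25 -1; 0 0 1]
T3·…·T1 = [11/5 -2/5 -3; 24/25 7/25 -1; 0 0 1]
T4·…·T1 = [7/25 -24/25 -1; 24/25 7/25 -1; 0 0 1]
T5·…·T1 = [-253/325 -204/325 7/13; 204/325 -253/325 -17/13; 0 0 1]
T6·…·T1 = [-253/325 -204/325 85/13; 204/325 -253/325 -4/13; 0 0 1]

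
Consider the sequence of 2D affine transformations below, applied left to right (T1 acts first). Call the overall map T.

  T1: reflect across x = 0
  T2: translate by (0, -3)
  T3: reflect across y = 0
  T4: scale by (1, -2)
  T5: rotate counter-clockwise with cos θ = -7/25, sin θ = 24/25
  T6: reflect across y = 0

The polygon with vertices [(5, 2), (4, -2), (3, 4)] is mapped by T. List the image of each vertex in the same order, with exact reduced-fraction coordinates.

T1 reflect across x = 0: (5, 2) → (-5, 2); (4, -2) → (-4, -2); (3, 4) → (-3, 4)
T2 translate by (0, -3): (-5, 2) → (-5, -1); (-4, -2) → (-4, -5); (-3, 4) → (-3, 1)
T3 reflect across y = 0: (-5, -1) → (-5, 1); (-4, -5) → (-4, 5); (-3, 1) → (-3, -1)
T4 scale by (1, -2): (-5, 1) → (-5, -2); (-4, 5) → (-4, -10); (-3, -1) → (-3, 2)
T5 rotate counter-clockwise with cos θ = -7/25, sin θ = 24/25: (-5, -2) → (83/25, -106/25); (-4, -10) → (268/25, -26/25); (-3, 2) → (-27/25, -86/25)
T6 reflect across y = 0: (83/25, -106/25) → (83/25, 106/25); (268/25, -26/25) → (268/25, 26/25); (-27/25, -86/25) → (-27/25, 86/25)

image vertices: (83/25, 106/25), (268/25, 26/25), (-27/25, 86/25)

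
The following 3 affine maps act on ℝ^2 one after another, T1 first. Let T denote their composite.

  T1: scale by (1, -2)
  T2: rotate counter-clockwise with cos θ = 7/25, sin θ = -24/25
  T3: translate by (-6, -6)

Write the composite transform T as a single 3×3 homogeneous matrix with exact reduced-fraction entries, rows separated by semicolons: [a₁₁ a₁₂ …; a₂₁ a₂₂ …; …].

T1 = [1 0 0; 0 -2 0; 0 0 1]
T2·T1 = [7/25 -48/25 0; -24/25 -14/25 0; 0 0 1]
T3·…·T1 = [7/25 -48/25 -6; -24/25 -14/25 -6; 0 0 1]

T = [7/25 -48/25 -6; -24/25 -14/25 -6; 0 0 1]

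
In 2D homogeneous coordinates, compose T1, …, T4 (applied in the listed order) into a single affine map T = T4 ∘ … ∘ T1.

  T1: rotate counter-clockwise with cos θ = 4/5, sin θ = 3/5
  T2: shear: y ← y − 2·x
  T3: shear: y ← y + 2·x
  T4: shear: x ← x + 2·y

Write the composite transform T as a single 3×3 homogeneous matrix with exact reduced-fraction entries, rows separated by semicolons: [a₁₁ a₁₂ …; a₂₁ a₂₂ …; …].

T = [2 1 0; 3/5 4/5 0; 0 0 1]

T1 = [4/5 -3/5 0; 3/5 4/5 0; 0 0 1]
T2·T1 = [4/5 -3/5 0; -1 2 0; 0 0 1]
T3·…·T1 = [4/5 -3/5 0; 3/5 4/5 0; 0 0 1]
T4·…·T1 = [2 1 0; 3/5 4/5 0; 0 0 1]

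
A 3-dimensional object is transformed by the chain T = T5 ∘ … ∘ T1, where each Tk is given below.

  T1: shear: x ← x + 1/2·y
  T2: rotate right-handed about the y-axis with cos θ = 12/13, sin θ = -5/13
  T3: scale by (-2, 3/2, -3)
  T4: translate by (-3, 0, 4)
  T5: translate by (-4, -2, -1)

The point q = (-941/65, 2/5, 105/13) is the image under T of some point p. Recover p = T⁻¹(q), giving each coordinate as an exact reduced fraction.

p = (2, 8/5, -3)

T1 = [1 1/2 0 0; 0 1 0 0; 0 0 1 0; 0 0 0 1]
T2·T1 = [12/13 6/13 -5/13 0; 0 1 0 0; 5/13 5/26 12/13 0; 0 0 0 1]
T3·…·T1 = [-24/13 -12/13 10/13 0; 0 3/2 0 0; -15/13 -15/26 -36/13 0; 0 0 0 1]
T4·…·T1 = [-24/13 -12/13 10/13 -3; 0 3/2 0 0; -15/13 -15/26 -36/13 4; 0 0 0 1]
T5·…·T1 = [-24/13 -12/13 10/13 -7; 0 3/2 0 -2; -15/13 -15/26 -36/13 3; 0 0 0 1]
det M = 9; M⁻¹ = [-6/13 -1/3 -5/39 -137/39; 0 2/3 0 4/3; 5/26 0 -4/13 59/26; 0 0 0 1]
M⁻¹ · (-941/65, 2/5, 105/13)ᵀ = (2, 8/5, -3)ᵀ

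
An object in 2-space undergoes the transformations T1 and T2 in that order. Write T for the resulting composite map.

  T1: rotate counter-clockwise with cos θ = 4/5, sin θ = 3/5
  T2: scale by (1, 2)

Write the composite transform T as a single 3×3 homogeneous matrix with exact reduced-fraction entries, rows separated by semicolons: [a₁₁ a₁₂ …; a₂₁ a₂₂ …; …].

T = [4/5 -3/5 0; 6/5 8/5 0; 0 0 1]

T1 = [4/5 -3/5 0; 3/5 4/5 0; 0 0 1]
T2·T1 = [4/5 -3/5 0; 6/5 8/5 0; 0 0 1]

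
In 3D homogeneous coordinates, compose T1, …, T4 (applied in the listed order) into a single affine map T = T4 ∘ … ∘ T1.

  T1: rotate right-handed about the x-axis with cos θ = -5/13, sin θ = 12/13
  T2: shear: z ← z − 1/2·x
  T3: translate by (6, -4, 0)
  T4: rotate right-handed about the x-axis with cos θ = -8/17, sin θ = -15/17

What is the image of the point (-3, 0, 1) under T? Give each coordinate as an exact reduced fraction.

T1 rotate right-handed about the x-axis with cos θ = -5/13, sin θ = 12/13: (-3, 0, 1) → (-3, -12/13, -5/13)
T2 shear: z ← z − 1/2·x: (-3, -12/13, -5/13) → (-3, -12/13, 29/26)
T3 translate by (6, -4, 0): (-3, -12/13, 29/26) → (3, -64/13, 29/26)
T4 rotate right-handed about the x-axis with cos θ = -8/17, sin θ = -15/17: (3, -64/13, 29/26) → (3, 1459/442, 844/221)

T(p) = (3, 1459/442, 844/221)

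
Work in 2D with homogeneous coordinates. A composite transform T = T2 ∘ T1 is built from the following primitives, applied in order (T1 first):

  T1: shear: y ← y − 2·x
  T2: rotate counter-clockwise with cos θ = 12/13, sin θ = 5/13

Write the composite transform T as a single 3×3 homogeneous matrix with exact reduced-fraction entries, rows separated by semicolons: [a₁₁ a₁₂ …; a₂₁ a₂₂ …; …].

T = [22/13 -5/13 0; -19/13 12/13 0; 0 0 1]

T1 = [1 0 0; -2 1 0; 0 0 1]
T2·T1 = [22/13 -5/13 0; -19/13 12/13 0; 0 0 1]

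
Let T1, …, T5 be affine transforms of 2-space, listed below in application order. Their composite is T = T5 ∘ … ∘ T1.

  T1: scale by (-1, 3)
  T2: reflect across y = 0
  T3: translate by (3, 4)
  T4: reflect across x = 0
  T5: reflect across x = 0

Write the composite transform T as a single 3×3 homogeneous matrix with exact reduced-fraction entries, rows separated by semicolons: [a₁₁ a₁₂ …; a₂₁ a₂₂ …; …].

T = [-1 0 3; 0 -3 4; 0 0 1]

T1 = [-1 0 0; 0 3 0; 0 0 1]
T2·T1 = [-1 0 0; 0 -3 0; 0 0 1]
T3·…·T1 = [-1 0 3; 0 -3 4; 0 0 1]
T4·…·T1 = [1 0 -3; 0 -3 4; 0 0 1]
T5·…·T1 = [-1 0 3; 0 -3 4; 0 0 1]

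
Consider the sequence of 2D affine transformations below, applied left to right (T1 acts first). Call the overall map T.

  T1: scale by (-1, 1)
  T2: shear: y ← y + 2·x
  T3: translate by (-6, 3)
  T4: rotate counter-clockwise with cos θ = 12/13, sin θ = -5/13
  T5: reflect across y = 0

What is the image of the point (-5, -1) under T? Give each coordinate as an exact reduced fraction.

T1 scale by (-1, 1): (-5, -1) → (5, -1)
T2 shear: y ← y + 2·x: (5, -1) → (5, 9)
T3 translate by (-6, 3): (5, 9) → (-1, 12)
T4 rotate counter-clockwise with cos θ = 12/13, sin θ = -5/13: (-1, 12) → (48/13, 149/13)
T5 reflect across y = 0: (48/13, 149/13) → (48/13, -149/13)

T(p) = (48/13, -149/13)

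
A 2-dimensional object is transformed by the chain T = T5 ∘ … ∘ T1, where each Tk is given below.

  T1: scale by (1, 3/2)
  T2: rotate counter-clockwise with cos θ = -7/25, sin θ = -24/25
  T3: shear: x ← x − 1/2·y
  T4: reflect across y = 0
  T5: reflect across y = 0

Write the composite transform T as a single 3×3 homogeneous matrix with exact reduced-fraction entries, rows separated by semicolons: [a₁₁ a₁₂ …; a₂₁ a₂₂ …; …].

T = [1/5 33/20 0; -24/25 -21/50 0; 0 0 1]

T1 = [1 0 0; 0 3/2 0; 0 0 1]
T2·T1 = [-7/25 36/25 0; -24/25 -21/50 0; 0 0 1]
T3·…·T1 = [1/5 33/20 0; -24/25 -21/50 0; 0 0 1]
T4·…·T1 = [1/5 33/20 0; 24/25 21/50 0; 0 0 1]
T5·…·T1 = [1/5 33/20 0; -24/25 -21/50 0; 0 0 1]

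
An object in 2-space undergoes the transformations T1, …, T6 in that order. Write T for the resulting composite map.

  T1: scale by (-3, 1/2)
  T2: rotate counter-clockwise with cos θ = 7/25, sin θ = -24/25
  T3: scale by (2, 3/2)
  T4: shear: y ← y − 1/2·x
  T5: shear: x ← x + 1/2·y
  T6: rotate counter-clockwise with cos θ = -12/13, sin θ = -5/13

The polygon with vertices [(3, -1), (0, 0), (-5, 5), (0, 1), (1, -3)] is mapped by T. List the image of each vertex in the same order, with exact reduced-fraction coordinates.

T1 scale by (-3, 1/2): (3, -1) → (-9, -1/2); (0, 0) → (0, 0); (-5, 5) → (15, 5/2); (0, 1) → (0, 1/2); (1, -3) → (-3, -3/2)
T2 rotate counter-clockwise with cos θ = 7/25, sin θ = -24/25: (-9, -1/2) → (-3, 17/2); (0, 0) → (0, 0); (15, 5/2) → (33/5, -137/10); (0, 1/2) → (12/25, 7/50); (-3, -3/2) → (-57/25, 123/50)
T3 scale by (2, 3/2): (-3, 17/2) → (-6, 51/4); (0, 0) → (0, 0); (33/5, -137/10) → (66/5, -411/20); (12/25, 7/50) → (24/25, 21/100); (-57/25, 123/50) → (-114/25, 369/100)
T4 shear: y ← y − 1/2·x: (-6, 51/4) → (-6, 63/4); (0, 0) → (0, 0); (66/5, -411/20) → (66/5, -543/20); (24/25, 21/100) → (24/25, -27/100); (-114/25, 369/100) → (-114/25, 597/100)
T5 shear: x ← x + 1/2·y: (-6, 63/4) → (15/8, 63/4); (0, 0) → (0, 0); (66/5, -543/20) → (-3/8, -543/20); (24/25, -27/100) → (33/40, -27/100); (-114/25, 597/100) → (-63/40, 597/100)
T6 rotate counter-clockwise with cos θ = -12/13, sin θ = -5/13: (15/8, 63/4) → (225/52, -1587/104); (0, 0) → (0, 0); (-3/8, -543/20) → (-525/52, 13107/520); (33/40, -27/100) → (-45/52, -177/2600); (-63/40, 597/100) → (15/4, -981/200)

image vertices: (225/52, -1587/104), (0, 0), (-525/52, 13107/520), (-45/52, -177/2600), (15/4, -981/200)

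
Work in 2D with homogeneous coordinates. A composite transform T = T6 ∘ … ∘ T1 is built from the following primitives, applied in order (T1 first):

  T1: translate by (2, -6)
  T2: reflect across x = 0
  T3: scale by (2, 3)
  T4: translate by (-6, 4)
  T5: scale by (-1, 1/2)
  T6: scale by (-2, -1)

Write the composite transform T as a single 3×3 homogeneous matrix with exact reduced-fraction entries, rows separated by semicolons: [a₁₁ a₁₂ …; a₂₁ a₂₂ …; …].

T1 = [1 0 2; 0 1 -6; 0 0 1]
T2·T1 = [-1 0 -2; 0 1 -6; 0 0 1]
T3·…·T1 = [-2 0 -4; 0 3 -18; 0 0 1]
T4·…·T1 = [-2 0 -10; 0 3 -14; 0 0 1]
T5·…·T1 = [2 0 10; 0 3/2 -7; 0 0 1]
T6·…·T1 = [-4 0 -20; 0 -3/2 7; 0 0 1]

T = [-4 0 -20; 0 -3/2 7; 0 0 1]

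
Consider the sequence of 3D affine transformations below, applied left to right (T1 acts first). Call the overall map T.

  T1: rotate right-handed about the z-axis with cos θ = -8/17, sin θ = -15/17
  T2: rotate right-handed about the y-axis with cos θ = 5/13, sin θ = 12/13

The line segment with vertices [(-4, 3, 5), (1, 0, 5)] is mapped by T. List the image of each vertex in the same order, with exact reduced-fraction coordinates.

image vertices: (1405/221, 36/17, -499/221), (980/221, -15/17, 521/221)

T1 rotate right-handed about the z-axis with cos θ = -8/17, sin θ = -15/17: (-4, 3, 5) → (77/17, 36/17, 5); (1, 0, 5) → (-8/17, -15/17, 5)
T2 rotate right-handed about the y-axis with cos θ = 5/13, sin θ = 12/13: (77/17, 36/17, 5) → (1405/221, 36/17, -499/221); (-8/17, -15/17, 5) → (980/221, -15/17, 521/221)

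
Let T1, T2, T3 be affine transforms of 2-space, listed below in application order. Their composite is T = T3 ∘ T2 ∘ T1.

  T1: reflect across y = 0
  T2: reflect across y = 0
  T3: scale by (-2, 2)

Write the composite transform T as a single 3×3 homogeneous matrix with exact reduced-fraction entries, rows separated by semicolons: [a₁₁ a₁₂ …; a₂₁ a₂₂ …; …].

T1 = [1 0 0; 0 -1 0; 0 0 1]
T2·T1 = [1 0 0; 0 1 0; 0 0 1]
T3·…·T1 = [-2 0 0; 0 2 0; 0 0 1]

T = [-2 0 0; 0 2 0; 0 0 1]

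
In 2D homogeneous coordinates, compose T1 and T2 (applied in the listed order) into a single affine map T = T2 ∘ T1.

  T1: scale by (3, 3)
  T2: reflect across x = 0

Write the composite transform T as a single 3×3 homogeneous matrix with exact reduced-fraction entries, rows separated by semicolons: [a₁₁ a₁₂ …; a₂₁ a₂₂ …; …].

T = [-3 0 0; 0 3 0; 0 0 1]

T1 = [3 0 0; 0 3 0; 0 0 1]
T2·T1 = [-3 0 0; 0 3 0; 0 0 1]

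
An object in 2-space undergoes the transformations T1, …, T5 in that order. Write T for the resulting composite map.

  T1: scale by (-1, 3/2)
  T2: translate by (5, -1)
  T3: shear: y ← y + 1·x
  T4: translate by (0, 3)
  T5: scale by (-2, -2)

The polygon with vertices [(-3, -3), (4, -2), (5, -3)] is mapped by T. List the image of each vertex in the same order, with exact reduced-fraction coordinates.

T1 scale by (-1, 3/2): (-3, -3) → (3, -9/2); (4, -2) → (-4, -3); (5, -3) → (-5, -9/2)
T2 translate by (5, -1): (3, -9/2) → (8, -11/2); (-4, -3) → (1, -4); (-5, -9/2) → (0, -11/2)
T3 shear: y ← y + 1·x: (8, -11/2) → (8, 5/2); (1, -4) → (1, -3); (0, -11/2) → (0, -11/2)
T4 translate by (0, 3): (8, 5/2) → (8, 11/2); (1, -3) → (1, 0); (0, -11/2) → (0, -5/2)
T5 scale by (-2, -2): (8, 11/2) → (-16, -11); (1, 0) → (-2, 0); (0, -5/2) → (0, 5)

image vertices: (-16, -11), (-2, 0), (0, 5)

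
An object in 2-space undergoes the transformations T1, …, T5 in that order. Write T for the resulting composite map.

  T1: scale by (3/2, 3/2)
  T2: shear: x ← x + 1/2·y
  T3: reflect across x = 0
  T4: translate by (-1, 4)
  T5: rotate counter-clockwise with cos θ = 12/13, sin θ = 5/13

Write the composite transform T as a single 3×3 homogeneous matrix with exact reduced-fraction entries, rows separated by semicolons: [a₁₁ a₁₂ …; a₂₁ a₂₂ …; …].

T = [-18/13 -33/26 -32/13; -15/26 57/52 43/13; 0 0 1]

T1 = [3/2 0 0; 0 3/2 0; 0 0 1]
T2·T1 = [3/2 3/4 0; 0 3/2 0; 0 0 1]
T3·…·T1 = [-3/2 -3/4 0; 0 3/2 0; 0 0 1]
T4·…·T1 = [-3/2 -3/4 -1; 0 3/2 4; 0 0 1]
T5·…·T1 = [-18/13 -33/26 -32/13; -15/26 57/52 43/13; 0 0 1]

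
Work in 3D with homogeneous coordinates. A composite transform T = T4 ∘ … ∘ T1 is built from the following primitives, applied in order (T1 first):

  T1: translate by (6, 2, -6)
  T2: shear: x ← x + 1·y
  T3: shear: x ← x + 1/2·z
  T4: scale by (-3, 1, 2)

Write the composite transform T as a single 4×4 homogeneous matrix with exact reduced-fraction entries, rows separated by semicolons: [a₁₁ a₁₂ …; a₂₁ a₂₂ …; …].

T = [-3 -3 -3/2 -15; 0 1 0 2; 0 0 2 -12; 0 0 0 1]

T1 = [1 0 0 6; 0 1 0 2; 0 0 1 -6; 0 0 0 1]
T2·T1 = [1 1 0 8; 0 1 0 2; 0 0 1 -6; 0 0 0 1]
T3·…·T1 = [1 1 1/2 5; 0 1 0 2; 0 0 1 -6; 0 0 0 1]
T4·…·T1 = [-3 -3 -3/2 -15; 0 1 0 2; 0 0 2 -12; 0 0 0 1]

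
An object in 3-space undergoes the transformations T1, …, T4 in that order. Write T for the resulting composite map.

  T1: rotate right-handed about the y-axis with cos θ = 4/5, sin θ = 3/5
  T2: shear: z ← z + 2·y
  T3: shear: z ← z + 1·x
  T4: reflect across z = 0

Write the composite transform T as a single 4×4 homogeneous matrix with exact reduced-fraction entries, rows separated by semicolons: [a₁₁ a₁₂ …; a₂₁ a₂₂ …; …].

T1 = [4/5 0 3/5 0; 0 1 0 0; -3/5 0 4/5 0; 0 0 0 1]
T2·T1 = [4/5 0 3/5 0; 0 1 0 0; -3/5 2 4/5 0; 0 0 0 1]
T3·…·T1 = [4/5 0 3/5 0; 0 1 0 0; 1/5 2 7/5 0; 0 0 0 1]
T4·…·T1 = [4/5 0 3/5 0; 0 1 0 0; -1/5 -2 -7/5 0; 0 0 0 1]

T = [4/5 0 3/5 0; 0 1 0 0; -1/5 -2 -7/5 0; 0 0 0 1]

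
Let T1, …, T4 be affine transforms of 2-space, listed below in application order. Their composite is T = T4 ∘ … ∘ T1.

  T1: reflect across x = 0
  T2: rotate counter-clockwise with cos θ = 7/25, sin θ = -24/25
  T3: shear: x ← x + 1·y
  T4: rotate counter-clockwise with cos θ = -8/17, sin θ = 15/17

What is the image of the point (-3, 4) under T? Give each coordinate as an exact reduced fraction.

T(p) = (76/425, 1447/425)

T1 reflect across x = 0: (-3, 4) → (3, 4)
T2 rotate counter-clockwise with cos θ = 7/25, sin θ = -24/25: (3, 4) → (117/25, -44/25)
T3 shear: x ← x + 1·y: (117/25, -44/25) → (73/25, -44/25)
T4 rotate counter-clockwise with cos θ = -8/17, sin θ = 15/17: (73/25, -44/25) → (76/425, 1447/425)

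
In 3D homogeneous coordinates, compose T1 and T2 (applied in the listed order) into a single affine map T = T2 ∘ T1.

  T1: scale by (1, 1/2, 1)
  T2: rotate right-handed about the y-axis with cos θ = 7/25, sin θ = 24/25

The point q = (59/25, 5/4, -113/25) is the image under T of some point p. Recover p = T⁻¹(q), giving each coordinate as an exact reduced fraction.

p = (5, 5/2, 1)

T1 = [1 0 0 0; 0 1/2 0 0; 0 0 1 0; 0 0 0 1]
T2·T1 = [7/25 0 24/25 0; 0 1/2 0 0; -24/25 0 7/25 0; 0 0 0 1]
det M = 1/2; M⁻¹ = [7/25 0 -24/25 0; 0 2 0 0; 24/25 0 7/25 0; 0 0 0 1]
M⁻¹ · (59/25, 5/4, -113/25)ᵀ = (5, 5/2, 1)ᵀ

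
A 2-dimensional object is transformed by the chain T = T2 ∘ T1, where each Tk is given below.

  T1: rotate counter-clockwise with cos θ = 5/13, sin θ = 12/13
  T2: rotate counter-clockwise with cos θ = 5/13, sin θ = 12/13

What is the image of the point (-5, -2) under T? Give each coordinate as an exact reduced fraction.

T(p) = (835/169, -362/169)

T1 rotate counter-clockwise with cos θ = 5/13, sin θ = 12/13: (-5, -2) → (-1/13, -70/13)
T2 rotate counter-clockwise with cos θ = 5/13, sin θ = 12/13: (-1/13, -70/13) → (835/169, -362/169)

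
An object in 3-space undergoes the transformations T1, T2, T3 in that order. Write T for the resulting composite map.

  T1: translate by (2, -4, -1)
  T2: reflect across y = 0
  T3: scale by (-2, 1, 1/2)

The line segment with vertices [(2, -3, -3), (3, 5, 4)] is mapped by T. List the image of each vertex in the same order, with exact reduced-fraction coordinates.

image vertices: (-8, 7, -2), (-10, -1, 3/2)

T1 translate by (2, -4, -1): (2, -3, -3) → (4, -7, -4); (3, 5, 4) → (5, 1, 3)
T2 reflect across y = 0: (4, -7, -4) → (4, 7, -4); (5, 1, 3) → (5, -1, 3)
T3 scale by (-2, 1, 1/2): (4, 7, -4) → (-8, 7, -2); (5, -1, 3) → (-10, -1, 3/2)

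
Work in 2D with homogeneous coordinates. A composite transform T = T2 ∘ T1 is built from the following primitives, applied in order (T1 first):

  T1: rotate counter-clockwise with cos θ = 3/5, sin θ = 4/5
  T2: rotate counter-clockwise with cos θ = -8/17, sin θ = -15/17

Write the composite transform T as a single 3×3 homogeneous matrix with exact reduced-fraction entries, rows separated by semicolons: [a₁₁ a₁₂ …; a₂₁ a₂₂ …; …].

T = [36/85 77/85 0; -77/85 36/85 0; 0 0 1]

T1 = [3/5 -4/5 0; 4/5 3/5 0; 0 0 1]
T2·T1 = [36/85 77/85 0; -77/85 36/85 0; 0 0 1]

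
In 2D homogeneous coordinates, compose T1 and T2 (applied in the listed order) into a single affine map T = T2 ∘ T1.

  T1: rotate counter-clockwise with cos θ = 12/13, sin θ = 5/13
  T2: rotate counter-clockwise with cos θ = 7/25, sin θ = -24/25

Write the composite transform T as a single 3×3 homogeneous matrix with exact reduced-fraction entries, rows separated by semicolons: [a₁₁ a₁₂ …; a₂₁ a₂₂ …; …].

T = [204/325 253/325 0; -253/325 204/325 0; 0 0 1]

T1 = [12/13 -5/13 0; 5/13 12/13 0; 0 0 1]
T2·T1 = [204/325 253/325 0; -253/325 204/325 0; 0 0 1]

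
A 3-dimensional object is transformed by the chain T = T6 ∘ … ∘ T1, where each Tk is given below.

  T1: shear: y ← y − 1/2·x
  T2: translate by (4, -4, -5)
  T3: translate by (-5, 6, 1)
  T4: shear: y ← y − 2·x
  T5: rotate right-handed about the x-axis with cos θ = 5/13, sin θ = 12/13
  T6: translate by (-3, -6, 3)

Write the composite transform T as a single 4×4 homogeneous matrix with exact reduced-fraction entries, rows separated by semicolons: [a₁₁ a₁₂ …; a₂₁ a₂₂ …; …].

T1 = [1 0 0 0; -1/2 1 0 0; 0 0 1 0; 0 0 0 1]
T2·T1 = [1 0 0 4; -1/2 1 0 -4; 0 0 1 -5; 0 0 0 1]
T3·…·T1 = [1 0 0 -1; -1/2 1 0 2; 0 0 1 -4; 0 0 0 1]
T4·…·T1 = [1 0 0 -1; -5/2 1 0 4; 0 0 1 -4; 0 0 0 1]
T5·…·T1 = [1 0 0 -1; -25/26 5/13 -12/13 68/13; -30/13 12/13 5/13 28/13; 0 0 0 1]
T6·…·T1 = [1 0 0 -4; -25/26 5/13 -12/13 -10/13; -30/13 12/13 5/13 67/13; 0 0 0 1]

T = [1 0 0 -4; -25/26 5/13 -12/13 -10/13; -30/13 12/13 5/13 67/13; 0 0 0 1]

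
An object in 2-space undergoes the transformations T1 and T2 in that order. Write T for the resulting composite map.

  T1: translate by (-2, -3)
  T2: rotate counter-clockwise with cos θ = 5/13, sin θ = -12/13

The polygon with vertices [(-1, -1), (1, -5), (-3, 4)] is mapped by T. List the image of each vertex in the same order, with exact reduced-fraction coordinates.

T1 translate by (-2, -3): (-1, -1) → (-3, -4); (1, -5) → (-1, -8); (-3, 4) → (-5, 1)
T2 rotate counter-clockwise with cos θ = 5/13, sin θ = -12/13: (-3, -4) → (-63/13, 16/13); (-1, -8) → (-101/13, -28/13); (-5, 1) → (-1, 5)

image vertices: (-63/13, 16/13), (-101/13, -28/13), (-1, 5)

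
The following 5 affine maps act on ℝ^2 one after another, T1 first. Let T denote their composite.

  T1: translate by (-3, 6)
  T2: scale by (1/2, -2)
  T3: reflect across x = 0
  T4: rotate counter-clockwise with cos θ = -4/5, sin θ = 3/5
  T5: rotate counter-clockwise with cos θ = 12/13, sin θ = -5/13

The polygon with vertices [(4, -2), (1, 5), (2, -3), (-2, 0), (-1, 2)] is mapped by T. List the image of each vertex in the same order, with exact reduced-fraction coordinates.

T1 translate by (-3, 6): (4, -2) → (1, 4); (1, 5) → (-2, 11); (2, -3) → (-1, 3); (-2, 0) → (-5, 6); (-1, 2) → (-4, 8)
T2 scale by (1/2, -2): (1, 4) → (1/2, -8); (-2, 11) → (-1, -22); (-1, 3) → (-1/2, -6); (-5, 6) → (-5/2, -12); (-4, 8) → (-2, -16)
T3 reflect across x = 0: (1/2, -8) → (-1/2, -8); (-1, -22) → (1, -22); (-1/2, -6) → (1/2, -6); (-5/2, -12) → (5/2, -12); (-2, -16) → (2, -16)
T4 rotate counter-clockwise with cos θ = -4/5, sin θ = 3/5: (-1/2, -8) → (26/5, 61/10); (1, -22) → (62/5, 91/5); (1/2, -6) → (16/5, 51/10); (5/2, -12) → (26/5, 111/10); (2, -16) → (8, 14)
T5 rotate counter-clockwise with cos θ = 12/13, sin θ = -5/13: (26/5, 61/10) → (929/130, 236/65); (62/5, 91/5) → (1199/65, 782/65); (16/5, 51/10) → (639/130, 226/65); (26/5, 111/10) → (1179/130, 536/65); (8, 14) → (166/13, 128/13)

image vertices: (929/130, 236/65), (1199/65, 782/65), (639/130, 226/65), (1179/130, 536/65), (166/13, 128/13)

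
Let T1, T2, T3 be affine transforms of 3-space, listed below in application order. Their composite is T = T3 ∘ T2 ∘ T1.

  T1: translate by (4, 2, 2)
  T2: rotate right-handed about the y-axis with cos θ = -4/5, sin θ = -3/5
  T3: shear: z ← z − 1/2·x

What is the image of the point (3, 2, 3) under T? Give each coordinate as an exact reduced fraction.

T(p) = (-43/5, 4, 9/2)

T1 translate by (4, 2, 2): (3, 2, 3) → (7, 4, 5)
T2 rotate right-handed about the y-axis with cos θ = -4/5, sin θ = -3/5: (7, 4, 5) → (-43/5, 4, 1/5)
T3 shear: z ← z − 1/2·x: (-43/5, 4, 1/5) → (-43/5, 4, 9/2)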